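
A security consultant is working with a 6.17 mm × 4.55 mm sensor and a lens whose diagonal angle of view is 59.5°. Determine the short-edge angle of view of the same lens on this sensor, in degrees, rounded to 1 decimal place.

Sensor diagonal = √(6.17² + 4.55²) = √58.7714 ≈ 7.6663 mm.
From the diagonal AOV: f = 7.6663 / (2·tan(29.75°)) = 7.6663 / 1.14309 ≈ 6.7066 mm.
Short-edge AOV = 2·arctan(4.55 / (2 × 6.7066)) = 2·arctan(0.33922) ≈ 37.4758°.

37.5°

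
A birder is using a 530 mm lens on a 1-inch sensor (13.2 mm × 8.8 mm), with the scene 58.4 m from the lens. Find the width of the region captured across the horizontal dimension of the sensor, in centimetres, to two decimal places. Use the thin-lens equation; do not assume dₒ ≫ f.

144.13 cm

dₒ: 58.4 m = 58400 mm.
Similar triangles through the lens centre give W/dₒ = w/dᵢ; with 1/f = 1/dₒ + 1/dᵢ this gives W = w·(dₒ − f)/f.
W = 13.2 mm × (58400 − 530) / 530 = 13.2 × 109.1887 ≈ 1441.291 mm = 144.129 cm.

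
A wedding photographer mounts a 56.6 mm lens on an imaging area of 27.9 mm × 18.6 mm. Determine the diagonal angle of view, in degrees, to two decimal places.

Sensor diagonal = √(27.9² + 18.6²) = √1124.3700 ≈ 33.5316 mm.
Angle of view α = 2·arctan(d/2f) with d = 33.5316 mm and f = 56.6 mm.
d/2f = 0.29622; arctan(0.29622) ≈ 16.5001°, so α ≈ 33.0002°.

33.00°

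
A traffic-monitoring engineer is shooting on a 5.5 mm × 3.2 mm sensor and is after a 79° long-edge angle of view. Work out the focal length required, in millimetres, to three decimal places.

3.336 mm

From α = 2·arctan(w/2f) we get f = w / (2·tan(α/2)).
With w = 5.5 mm and α/2 = 39.5°, tan(α/2) ≈ 0.82434, so f ≈ 5.5 / 1.64867 ≈ 3.3360 mm.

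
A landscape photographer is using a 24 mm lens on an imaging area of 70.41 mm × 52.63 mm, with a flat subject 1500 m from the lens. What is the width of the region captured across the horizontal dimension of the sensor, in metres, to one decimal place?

dₒ: 1500 m = 1.5e+06 mm.
Similar triangles through the lens centre give W/dₒ = w/dᵢ; with 1/f = 1/dₒ + 1/dᵢ this gives W = w·(dₒ − f)/f.
W = 70.41 mm × (1.5e+06 − 24) / 24 = 70.41 × 62499.0000 ≈ 4400554.590 mm = 4400.55 m.

4400.6 m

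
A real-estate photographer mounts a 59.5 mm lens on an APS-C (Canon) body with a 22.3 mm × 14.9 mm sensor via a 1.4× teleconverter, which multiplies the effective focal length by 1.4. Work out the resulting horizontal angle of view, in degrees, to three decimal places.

15.248°

Effective focal length f = 59.5 × 1.4 = 83.3 mm.
α = 2·arctan(22.3 / (2 × 83.3)) = 2·arctan(0.13385) ≈ 15.2479°.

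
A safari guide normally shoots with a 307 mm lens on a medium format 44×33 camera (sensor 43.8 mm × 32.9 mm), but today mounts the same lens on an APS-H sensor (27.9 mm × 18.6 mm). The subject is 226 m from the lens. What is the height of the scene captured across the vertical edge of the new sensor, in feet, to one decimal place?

The focal length stays 307 mm; the relevant sensor dimension is now h = 18.6 mm. Object distance dₒ = 226 m = 226000 mm.
Thin-lens field height W = h·(dₒ − f)/f = 18.6 × (226000 − 307)/307 ≈ 13673.908 mm = 13673.908/304.8 ft = 44.8619 ft.

44.9 ft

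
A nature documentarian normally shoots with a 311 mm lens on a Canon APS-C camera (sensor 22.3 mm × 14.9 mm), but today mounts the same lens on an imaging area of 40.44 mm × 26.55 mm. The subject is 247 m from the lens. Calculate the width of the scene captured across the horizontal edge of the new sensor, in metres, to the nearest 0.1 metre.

The focal length stays 311 mm; the relevant sensor dimension is now w = 40.44 mm. Object distance dₒ = 247 m = 247000 mm.
Thin-lens field width W = w·(dₒ − f)/f = 40.44 × (247000 − 311)/311 ≈ 32077.502 mm = 32.0775 m.

32.1 m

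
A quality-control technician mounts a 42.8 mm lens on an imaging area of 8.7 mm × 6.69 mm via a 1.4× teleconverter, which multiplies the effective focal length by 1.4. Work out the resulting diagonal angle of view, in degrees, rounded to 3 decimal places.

10.465°

Effective focal length f = 42.8 × 1.4 = 59.92 mm.
Sensor diagonal = √(8.7² + 6.69²) = √120.4461 ≈ 10.9748 mm.
α = 2·arctan(10.975 / (2 × 59.92)) = 2·arctan(0.09158) ≈ 10.4650°.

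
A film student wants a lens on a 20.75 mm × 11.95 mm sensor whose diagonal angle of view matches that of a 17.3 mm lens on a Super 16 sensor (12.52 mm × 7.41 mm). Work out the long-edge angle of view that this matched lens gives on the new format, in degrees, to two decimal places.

Sensor diagonal = √(12.52² + 7.41²) = √211.6585 ≈ 14.5485 mm.
Sensor diagonal = √(20.75² + 11.95²) = √573.3650 ≈ 23.9450 mm.
Equal diagonal AOV ⇒ f₂ = f₁ · 23.9450/14.5485 = 17.3 × 1.64588 ≈ 28.4737 mm.
Long-edge AOV on the new format = 2·arctan(20.75 / (2 × 28.4737)) = 2·arctan(0.36437) ≈ 40.0406°.

40.04°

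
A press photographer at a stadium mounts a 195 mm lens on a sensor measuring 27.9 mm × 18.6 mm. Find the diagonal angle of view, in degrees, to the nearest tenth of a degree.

Sensor diagonal = √(27.9² + 18.6²) = √1124.3700 ≈ 33.5316 mm.
Angle of view α = 2·arctan(d/2f) with d = 33.5316 mm and f = 195 mm.
d/2f = 0.08598; arctan(0.08598) ≈ 4.9141°, so α ≈ 9.8282°.

9.8°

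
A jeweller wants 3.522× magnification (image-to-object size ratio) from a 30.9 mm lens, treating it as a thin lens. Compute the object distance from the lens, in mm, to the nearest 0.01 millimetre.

With m = dᵢ/dₒ and 1/f = 1/dₒ + 1/dᵢ, substituting dᵢ = m·dₒ gives 1/f = (1 + 1/m)/dₒ, hence dₒ = f·(1 + 1/m).
dₒ = 30.9 × (1 + 1/3.522) = 30.9 × 1.28393 ≈ 39.673 mm.

39.67 mm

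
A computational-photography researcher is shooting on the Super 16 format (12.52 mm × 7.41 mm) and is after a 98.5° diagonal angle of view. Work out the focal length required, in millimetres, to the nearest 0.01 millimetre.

6.27 mm

Sensor diagonal = √(12.52² + 7.41²) = √211.6585 ≈ 14.5485 mm.
From α = 2·arctan(d/2f) we get f = d / (2·tan(α/2)).
With d = 14.5485 mm and α/2 = 49.25°, tan(α/2) ≈ 1.16056, so f ≈ 14.5485 / 2.32111 ≈ 6.2679 mm.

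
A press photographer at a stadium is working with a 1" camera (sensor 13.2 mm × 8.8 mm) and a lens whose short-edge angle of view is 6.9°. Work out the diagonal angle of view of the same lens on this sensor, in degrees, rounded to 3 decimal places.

12.406°

From the short-edge AOV: f = 8.8 / (2·tan(3.45°)) = 8.8 / 0.12057 ≈ 72.9845 mm.
Sensor diagonal = √(13.2² + 8.8²) = √251.6800 ≈ 15.8644 mm.
Diagonal AOV = 2·arctan(15.8644 / (2 × 72.9845)) = 2·arctan(0.10868) ≈ 12.4055°.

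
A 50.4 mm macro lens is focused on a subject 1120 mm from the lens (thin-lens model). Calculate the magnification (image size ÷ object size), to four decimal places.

0.0471×

Thin lens: 1/f = 1/dₒ + 1/dᵢ → 1/dᵢ = 1/50.4 − 1/1120 = 0.0189484 mm⁻¹, so dᵢ ≈ 52.7749 mm.
Magnification m = dᵢ/dₒ = 52.7749/1120 ≈ 0.04712.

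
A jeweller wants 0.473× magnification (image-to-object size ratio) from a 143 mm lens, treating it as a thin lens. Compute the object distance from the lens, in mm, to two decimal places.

With m = dᵢ/dₒ and 1/f = 1/dₒ + 1/dᵢ, substituting dᵢ = m·dₒ gives 1/f = (1 + 1/m)/dₒ, hence dₒ = f·(1 + 1/m).
dₒ = 143 × (1 + 1/0.473) = 143 × 3.11416 ≈ 445.326 mm.

445.33 mm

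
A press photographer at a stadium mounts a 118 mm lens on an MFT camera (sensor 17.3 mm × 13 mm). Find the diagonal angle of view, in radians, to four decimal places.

0.1829 rad

Sensor diagonal = √(17.3² + 13²) = √468.2900 ≈ 21.6400 mm.
Angle of view α = 2·arctan(d/2f) with d = 21.6400 mm and f = 118 mm.
d/2f = 0.09169; arctan(0.09169) ≈ 0.0914 rad, so α ≈ 0.1829 rad.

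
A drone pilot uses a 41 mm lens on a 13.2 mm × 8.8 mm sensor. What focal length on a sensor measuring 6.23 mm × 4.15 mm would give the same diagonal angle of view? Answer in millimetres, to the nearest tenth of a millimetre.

19.3 mm

Sensor diagonal = √(13.2² + 8.8²) = √251.6800 ≈ 15.8644 mm.
Sensor diagonal = √(6.23² + 4.15²) = √56.0354 ≈ 7.4857 mm.
Equal angle of view means equal diagonal/f ratio, so f₂ = f₁ · (diagonal₂/diagonal₁) = 41 × 7.4857/15.8644.
f₂ = 41 × 0.47185 ≈ 19.346 mm.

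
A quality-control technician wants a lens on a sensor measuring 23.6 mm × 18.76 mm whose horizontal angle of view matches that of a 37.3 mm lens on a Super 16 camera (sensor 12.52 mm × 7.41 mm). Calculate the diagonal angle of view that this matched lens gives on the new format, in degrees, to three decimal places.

Equal horizontal AOV ⇒ f₂ = f₁ · 23.6/12.52 = 37.3 × 1.88498 ≈ 70.3099 mm.
Sensor diagonal = √(23.6² + 18.76²) = √908.8976 ≈ 30.1479 mm.
Diagonal AOV on the new format = 2·arctan(30.1479 / (2 × 70.3099)) = 2·arctan(0.21439) ≈ 24.2013°.

24.201°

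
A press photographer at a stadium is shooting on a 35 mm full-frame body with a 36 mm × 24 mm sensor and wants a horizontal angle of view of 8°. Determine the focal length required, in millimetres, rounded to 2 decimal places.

From α = 2·arctan(w/2f) we get f = w / (2·tan(α/2)).
With w = 36 mm and α/2 = 4°, tan(α/2) ≈ 0.06993, so f ≈ 36 / 0.13985 ≈ 257.4120 mm.

257.41 mm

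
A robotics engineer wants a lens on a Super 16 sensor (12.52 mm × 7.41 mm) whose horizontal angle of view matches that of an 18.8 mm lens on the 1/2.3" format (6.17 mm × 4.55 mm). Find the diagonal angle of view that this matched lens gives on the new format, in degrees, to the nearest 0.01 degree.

21.59°

Equal horizontal AOV ⇒ f₂ = f₁ · 12.52/6.17 = 18.8 × 2.02917 ≈ 38.1485 mm.
Sensor diagonal = √(12.52² + 7.41²) = √211.6585 ≈ 14.5485 mm.
Diagonal AOV on the new format = 2·arctan(14.5485 / (2 × 38.1485)) = 2·arctan(0.19068) ≈ 21.5914°.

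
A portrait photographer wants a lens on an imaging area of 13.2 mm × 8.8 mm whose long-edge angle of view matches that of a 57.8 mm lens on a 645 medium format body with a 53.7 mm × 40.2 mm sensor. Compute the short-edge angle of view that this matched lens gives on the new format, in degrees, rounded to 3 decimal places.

34.414°

Equal long-edge AOV ⇒ f₂ = f₁ · 13.2/53.7 = 57.8 × 0.24581 ≈ 14.2078 mm.
Short-edge AOV on the new format = 2·arctan(8.8 / (2 × 14.2078)) = 2·arctan(0.30969) ≈ 34.4143°.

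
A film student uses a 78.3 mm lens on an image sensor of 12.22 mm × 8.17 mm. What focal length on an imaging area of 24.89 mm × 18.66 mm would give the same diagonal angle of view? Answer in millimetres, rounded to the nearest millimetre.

166 mm

Sensor diagonal = √(12.22² + 8.17²) = √216.0773 ≈ 14.6996 mm.
Sensor diagonal = √(24.89² + 18.66²) = √967.7077 ≈ 31.1080 mm.
Equal angle of view means equal diagonal/f ratio, so f₂ = f₁ · (diagonal₂/diagonal₁) = 78.3 × 31.1080/14.6996.
f₂ = 78.3 × 2.11625 ≈ 165.703 mm.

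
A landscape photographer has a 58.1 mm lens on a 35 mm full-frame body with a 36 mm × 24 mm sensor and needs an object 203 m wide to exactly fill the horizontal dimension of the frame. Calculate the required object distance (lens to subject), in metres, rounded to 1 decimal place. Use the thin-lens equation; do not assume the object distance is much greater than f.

327.7 m

W: 203 m = 203000 mm.
Magnification m = w/W = dᵢ/dₒ; combined with 1/f = 1/dₒ + 1/dᵢ this gives dₒ = f·(1 + W/w).
dₒ = 58.1 mm × (1 + 203000/36) = 58.1 × 5639.8889 ≈ 327677.544 mm = 327.678 m.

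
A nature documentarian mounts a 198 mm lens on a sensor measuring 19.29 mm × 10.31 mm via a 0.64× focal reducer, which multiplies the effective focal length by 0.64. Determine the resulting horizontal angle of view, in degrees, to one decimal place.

Effective focal length f = 198 × 0.64 = 126.72 mm.
α = 2·arctan(19.29 / (2 × 126.72)) = 2·arctan(0.07611) ≈ 8.7051°.

8.7°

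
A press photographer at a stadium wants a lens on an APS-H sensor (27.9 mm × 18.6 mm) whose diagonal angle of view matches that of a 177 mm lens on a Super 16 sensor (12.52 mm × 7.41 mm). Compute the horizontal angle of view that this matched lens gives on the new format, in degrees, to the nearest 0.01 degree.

Sensor diagonal = √(12.52² + 7.41²) = √211.6585 ≈ 14.5485 mm.
Sensor diagonal = √(27.9² + 18.6²) = √1124.3700 ≈ 33.5316 mm.
Equal diagonal AOV ⇒ f₂ = f₁ · 33.5316/14.5485 = 177 × 2.30482 ≈ 407.9529 mm.
Horizontal AOV on the new format = 2·arctan(27.9 / (2 × 407.9529)) = 2·arctan(0.03420) ≈ 3.9169°.

3.92°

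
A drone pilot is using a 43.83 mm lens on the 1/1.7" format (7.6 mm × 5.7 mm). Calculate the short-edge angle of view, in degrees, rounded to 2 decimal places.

7.44°

Angle of view α = 2·arctan(h/2f) with h = 5.7 mm and f = 43.83 mm.
h/2f = 0.06502; arctan(0.06502) ≈ 3.7204°, so α ≈ 7.4407°.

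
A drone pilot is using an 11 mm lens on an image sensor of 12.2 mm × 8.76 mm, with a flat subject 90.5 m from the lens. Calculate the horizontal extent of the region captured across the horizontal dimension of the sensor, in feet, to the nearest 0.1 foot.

329.3 ft

dₒ: 90.5 m = 90500 mm.
Similar triangles through the lens centre give W/dₒ = w/dᵢ; with 1/f = 1/dₒ + 1/dᵢ this gives W = w·(dₒ − f)/f.
W = 12.2 mm × (90500 − 11) / 11 = 12.2 × 8226.2727 ≈ 100360.527 mm = 100360.527/304.8 ft = 329.267 ft.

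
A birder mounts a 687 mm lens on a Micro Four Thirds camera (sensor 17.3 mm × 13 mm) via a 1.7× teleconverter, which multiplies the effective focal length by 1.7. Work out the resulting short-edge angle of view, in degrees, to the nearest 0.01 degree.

Effective focal length f = 687 × 1.7 = 1167.9 mm.
α = 2·arctan(13 / (2 × 1167.9)) = 2·arctan(0.00557) ≈ 0.6378°.

0.64°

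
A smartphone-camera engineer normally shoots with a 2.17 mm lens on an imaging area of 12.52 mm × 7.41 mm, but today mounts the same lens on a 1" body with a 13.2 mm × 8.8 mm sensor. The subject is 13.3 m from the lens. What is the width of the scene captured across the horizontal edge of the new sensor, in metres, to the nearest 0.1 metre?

The focal length stays 2.17 mm; the relevant sensor dimension is now w = 13.2 mm. Object distance dₒ = 13.3 m = 13300 mm.
Thin-lens field width W = w·(dₒ − f)/f = 13.2 × (13300 − 2.17)/2.17 ≈ 80890.026 mm = 80.89 m.

80.9 m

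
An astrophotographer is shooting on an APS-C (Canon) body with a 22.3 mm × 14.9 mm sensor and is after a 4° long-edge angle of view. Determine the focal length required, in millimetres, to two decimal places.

From α = 2·arctan(w/2f) we get f = w / (2·tan(α/2)).
With w = 22.3 mm and α/2 = 2°, tan(α/2) ≈ 0.03492, so f ≈ 22.3 / 0.06984 ≈ 319.2942 mm.

319.29 mm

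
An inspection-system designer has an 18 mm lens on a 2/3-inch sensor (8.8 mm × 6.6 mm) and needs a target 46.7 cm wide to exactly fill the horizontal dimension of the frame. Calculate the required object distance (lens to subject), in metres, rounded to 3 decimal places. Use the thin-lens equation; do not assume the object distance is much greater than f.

W: 46.7 cm = 467 mm.
Magnification m = w/W = dᵢ/dₒ; combined with 1/f = 1/dₒ + 1/dᵢ this gives dₒ = f·(1 + W/w).
dₒ = 18 mm × (1 + 467/8.8) = 18 × 54.0682 ≈ 973.227 mm = 0.973227 m.

0.973 m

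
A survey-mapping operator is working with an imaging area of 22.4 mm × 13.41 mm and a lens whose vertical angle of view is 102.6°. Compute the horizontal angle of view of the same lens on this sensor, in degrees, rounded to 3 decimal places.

128.754°

From the vertical AOV: f = 13.41 / (2·tan(51.3°)) = 13.41 / 2.49641 ≈ 5.3717 mm.
Horizontal AOV = 2·arctan(22.4 / (2 × 5.3717)) = 2·arctan(2.08499) ≈ 128.7536°.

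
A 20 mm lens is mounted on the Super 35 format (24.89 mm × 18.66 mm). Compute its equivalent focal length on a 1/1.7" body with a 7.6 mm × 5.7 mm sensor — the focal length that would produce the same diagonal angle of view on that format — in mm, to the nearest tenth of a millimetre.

6.1 mm

Sensor diagonal = √(24.89² + 18.66²) = √967.7077 ≈ 31.1080 mm.
Sensor diagonal = √(7.6² + 5.7²) = √90.2500 ≈ 9.5000 mm.
Equal angle of view means equal diagonal/f ratio, so f₂ = f₁ · (diagonal₂/diagonal₁) = 20 × 9.5000/31.1080.
f₂ = 20 × 0.30539 ≈ 6.108 mm.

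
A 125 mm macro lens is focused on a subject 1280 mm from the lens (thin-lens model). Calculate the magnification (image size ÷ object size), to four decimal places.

0.1082×

Thin lens: 1/f = 1/dₒ + 1/dᵢ → 1/dᵢ = 1/125 − 1/1280 = 0.0072188 mm⁻¹, so dᵢ ≈ 138.5281 mm.
Magnification m = dᵢ/dₒ = 138.5281/1280 ≈ 0.10823.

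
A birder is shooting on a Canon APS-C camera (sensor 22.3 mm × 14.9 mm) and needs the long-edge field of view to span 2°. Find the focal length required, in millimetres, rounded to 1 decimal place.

From α = 2·arctan(w/2f) we get f = w / (2·tan(α/2)).
With w = 22.3 mm and α/2 = 1°, tan(α/2) ≈ 0.01746, so f ≈ 22.3 / 0.03491 ≈ 638.7831 mm.

638.8 mm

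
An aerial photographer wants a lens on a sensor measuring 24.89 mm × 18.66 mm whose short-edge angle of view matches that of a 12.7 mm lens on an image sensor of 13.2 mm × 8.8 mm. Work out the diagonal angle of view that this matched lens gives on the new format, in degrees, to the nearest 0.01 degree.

Equal short-edge AOV ⇒ f₂ = f₁ · 18.66/8.8 = 12.7 × 2.12045 ≈ 26.9298 mm.
Sensor diagonal = √(24.89² + 18.66²) = √967.7077 ≈ 31.1080 mm.
Diagonal AOV on the new format = 2·arctan(31.1080 / (2 × 26.9298)) = 2·arctan(0.57758) ≈ 60.0194°.

60.02°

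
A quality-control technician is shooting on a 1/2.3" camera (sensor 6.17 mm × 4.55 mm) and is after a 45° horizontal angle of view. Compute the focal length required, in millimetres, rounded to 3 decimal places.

From α = 2·arctan(w/2f) we get f = w / (2·tan(α/2)).
With w = 6.17 mm and α/2 = 22.5°, tan(α/2) ≈ 0.41421, so f ≈ 6.17 / 0.82843 ≈ 7.4478 mm.

7.448 mm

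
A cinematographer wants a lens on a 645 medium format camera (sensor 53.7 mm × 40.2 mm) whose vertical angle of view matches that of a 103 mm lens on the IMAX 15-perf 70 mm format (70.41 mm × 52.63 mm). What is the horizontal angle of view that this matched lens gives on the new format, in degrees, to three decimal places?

37.688°

Equal vertical AOV ⇒ f₂ = f₁ · 40.2/52.63 = 103 × 0.76382 ≈ 78.6738 mm.
Horizontal AOV on the new format = 2·arctan(53.7 / (2 × 78.6738)) = 2·arctan(0.34128) ≈ 37.6878°.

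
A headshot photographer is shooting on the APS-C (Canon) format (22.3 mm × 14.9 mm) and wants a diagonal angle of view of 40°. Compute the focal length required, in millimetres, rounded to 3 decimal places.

Sensor diagonal = √(22.3² + 14.9²) = √719.3000 ≈ 26.8198 mm.
From α = 2·arctan(d/2f) we get f = d / (2·tan(α/2)).
With d = 26.8198 mm and α/2 = 20°, tan(α/2) ≈ 0.36397, so f ≈ 26.8198 / 0.72794 ≈ 36.8434 mm.

36.843 mm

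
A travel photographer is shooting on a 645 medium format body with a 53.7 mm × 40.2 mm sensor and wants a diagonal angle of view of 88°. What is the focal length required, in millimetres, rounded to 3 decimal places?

34.732 mm

Sensor diagonal = √(53.7² + 40.2²) = √4499.7300 ≈ 67.0800 mm.
From α = 2·arctan(d/2f) we get f = d / (2·tan(α/2)).
With d = 67.0800 mm and α/2 = 44°, tan(α/2) ≈ 0.96569, so f ≈ 67.0800 / 1.93138 ≈ 34.7317 mm.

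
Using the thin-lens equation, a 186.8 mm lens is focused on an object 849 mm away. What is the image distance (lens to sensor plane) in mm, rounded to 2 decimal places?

239.49 mm

1/dᵢ = 1/f − 1/dₒ = 1/186.8 − 1/849 = 0.0041755 mm⁻¹.
dᵢ = 1/0.0041755 ≈ 239.4944 mm.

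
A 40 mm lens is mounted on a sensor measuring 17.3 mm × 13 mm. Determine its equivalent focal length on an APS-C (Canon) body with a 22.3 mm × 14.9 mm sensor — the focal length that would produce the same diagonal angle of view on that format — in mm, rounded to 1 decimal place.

49.6 mm

Sensor diagonal = √(17.3² + 13²) = √468.2900 ≈ 21.6400 mm.
Sensor diagonal = √(22.3² + 14.9²) = √719.3000 ≈ 26.8198 mm.
Equal angle of view means equal diagonal/f ratio, so f₂ = f₁ · (diagonal₂/diagonal₁) = 40 × 26.8198/21.6400.
f₂ = 40 × 1.23936 ≈ 49.574 mm.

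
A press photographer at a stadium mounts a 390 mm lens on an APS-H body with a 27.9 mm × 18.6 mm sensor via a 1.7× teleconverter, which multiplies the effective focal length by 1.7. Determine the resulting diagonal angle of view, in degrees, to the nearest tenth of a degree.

Effective focal length f = 390 × 1.7 = 663 mm.
Sensor diagonal = √(27.9² + 18.6²) = √1124.3700 ≈ 33.5316 mm.
α = 2·arctan(33.532 / (2 × 663)) = 2·arctan(0.02529) ≈ 2.8972°.

2.9°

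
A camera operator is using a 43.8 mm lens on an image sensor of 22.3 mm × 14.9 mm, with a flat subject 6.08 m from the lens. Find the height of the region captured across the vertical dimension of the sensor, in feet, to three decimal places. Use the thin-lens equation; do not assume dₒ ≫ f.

dₒ: 6.08 m = 6080 mm.
Similar triangles through the lens centre give W/dₒ = h/dᵢ; with 1/f = 1/dₒ + 1/dᵢ this gives W = h·(dₒ − f)/f.
W = 14.9 mm × (6080 − 43.8) / 43.8 = 14.9 × 137.8128 ≈ 2053.411 mm = 2053.411/304.8 ft = 6.73691 ft.

6.737 ft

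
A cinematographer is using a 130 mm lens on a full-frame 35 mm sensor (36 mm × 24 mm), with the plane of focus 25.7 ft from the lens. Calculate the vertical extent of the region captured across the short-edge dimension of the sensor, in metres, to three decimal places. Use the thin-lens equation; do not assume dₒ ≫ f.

dₒ: 25.7 ft × 304.8 mm/ft = 7833.36 mm.
Similar triangles through the lens centre give W/dₒ = h/dᵢ; with 1/f = 1/dₒ + 1/dᵢ this gives W = h·(dₒ − f)/f.
W = 24 mm × (7833.36 − 130) / 130 = 24 × 59.2566 ≈ 1422.159 mm = 1.42216 m.

1.422 m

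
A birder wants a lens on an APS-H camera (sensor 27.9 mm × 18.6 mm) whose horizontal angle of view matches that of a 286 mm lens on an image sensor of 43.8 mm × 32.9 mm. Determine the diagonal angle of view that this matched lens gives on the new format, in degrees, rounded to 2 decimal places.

10.52°

Equal horizontal AOV ⇒ f₂ = f₁ · 27.9/43.8 = 286 × 0.63699 ≈ 182.1781 mm.
Sensor diagonal = √(27.9² + 18.6²) = √1124.3700 ≈ 33.5316 mm.
Diagonal AOV on the new format = 2·arctan(33.5316 / (2 × 182.1781)) = 2·arctan(0.09203) ≈ 10.5162°.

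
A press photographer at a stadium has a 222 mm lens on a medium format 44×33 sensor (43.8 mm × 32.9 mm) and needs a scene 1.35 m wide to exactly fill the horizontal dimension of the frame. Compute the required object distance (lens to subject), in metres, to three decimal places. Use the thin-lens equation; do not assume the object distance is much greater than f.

7.064 m

W: 1.35 m = 1350 mm.
Magnification m = w/W = dᵢ/dₒ; combined with 1/f = 1/dₒ + 1/dᵢ this gives dₒ = f·(1 + W/w).
dₒ = 222 mm × (1 + 1350/43.8) = 222 × 31.8219 ≈ 7064.466 mm = 7.06447 m.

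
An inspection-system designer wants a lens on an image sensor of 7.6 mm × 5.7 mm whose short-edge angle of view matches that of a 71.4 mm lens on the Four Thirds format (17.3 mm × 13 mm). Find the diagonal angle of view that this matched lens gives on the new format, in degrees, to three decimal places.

Equal short-edge AOV ⇒ f₂ = f₁ · 5.7/13 = 71.4 × 0.43846 ≈ 31.3062 mm.
Sensor diagonal = √(7.6² + 5.7²) = √90.2500 ≈ 9.5000 mm.
Diagonal AOV on the new format = 2·arctan(9.5000 / (2 × 31.3062)) = 2·arctan(0.15173) ≈ 17.2551°.

17.255°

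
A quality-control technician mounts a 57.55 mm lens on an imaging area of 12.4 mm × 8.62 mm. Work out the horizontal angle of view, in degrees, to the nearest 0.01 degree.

Angle of view α = 2·arctan(w/2f) with w = 12.4 mm and f = 57.55 mm.
w/2f = 0.10773; arctan(0.10773) ≈ 6.1489°, so α ≈ 12.2978°.

12.30°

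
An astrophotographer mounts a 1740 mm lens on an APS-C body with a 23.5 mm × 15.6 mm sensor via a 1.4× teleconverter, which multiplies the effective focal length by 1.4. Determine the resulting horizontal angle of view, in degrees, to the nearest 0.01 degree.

0.55°

Effective focal length f = 1740 × 1.4 = 2436 mm.
α = 2·arctan(23.5 / (2 × 2436)) = 2·arctan(0.00482) ≈ 0.5527°.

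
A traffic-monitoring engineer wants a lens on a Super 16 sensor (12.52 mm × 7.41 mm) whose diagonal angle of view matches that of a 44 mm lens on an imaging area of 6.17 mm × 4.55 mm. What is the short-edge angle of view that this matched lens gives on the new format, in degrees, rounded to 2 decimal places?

Sensor diagonal = √(6.17² + 4.55²) = √58.7714 ≈ 7.6663 mm.
Sensor diagonal = √(12.52² + 7.41²) = √211.6585 ≈ 14.5485 mm.
Equal diagonal AOV ⇒ f₂ = f₁ · 14.5485/7.6663 = 44 × 1.89773 ≈ 83.5002 mm.
Short-edge AOV on the new format = 2·arctan(7.41 / (2 × 83.5002)) = 2·arctan(0.04437) ≈ 5.0812°.

5.08°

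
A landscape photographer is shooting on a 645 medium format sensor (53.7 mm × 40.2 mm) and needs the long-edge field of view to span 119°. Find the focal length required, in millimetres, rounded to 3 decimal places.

15.816 mm

From α = 2·arctan(w/2f) we get f = w / (2·tan(α/2)).
With w = 53.7 mm and α/2 = 59.5°, tan(α/2) ≈ 1.69766, so f ≈ 53.7 / 3.39533 ≈ 15.8159 mm.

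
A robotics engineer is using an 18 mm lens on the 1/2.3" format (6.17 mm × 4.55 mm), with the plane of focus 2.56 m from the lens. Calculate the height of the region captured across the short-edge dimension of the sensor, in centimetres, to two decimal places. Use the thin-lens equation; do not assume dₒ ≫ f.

dₒ: 2.56 m = 2560 mm.
Similar triangles through the lens centre give W/dₒ = h/dᵢ; with 1/f = 1/dₒ + 1/dᵢ this gives W = h·(dₒ − f)/f.
W = 4.55 mm × (2560 − 18) / 18 = 4.55 × 141.2222 ≈ 642.561 mm = 64.2561 cm.

64.26 cm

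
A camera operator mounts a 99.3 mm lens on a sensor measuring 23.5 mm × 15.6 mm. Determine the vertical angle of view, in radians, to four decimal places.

Angle of view α = 2·arctan(h/2f) with h = 15.6 mm and f = 99.3 mm.
h/2f = 0.07855; arctan(0.07855) ≈ 0.0784 rad, so α ≈ 0.1568 rad.

0.1568 rad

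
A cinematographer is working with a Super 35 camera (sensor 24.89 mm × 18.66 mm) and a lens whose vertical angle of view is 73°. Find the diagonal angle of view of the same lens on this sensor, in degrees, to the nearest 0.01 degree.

101.94°

From the vertical AOV: f = 18.66 / (2·tan(36.5°)) = 18.66 / 1.47992 ≈ 12.6088 mm.
Sensor diagonal = √(24.89² + 18.66²) = √967.7077 ≈ 31.1080 mm.
Diagonal AOV = 2·arctan(31.1080 / (2 × 12.6088)) = 2·arctan(1.23359) ≈ 101.9404°.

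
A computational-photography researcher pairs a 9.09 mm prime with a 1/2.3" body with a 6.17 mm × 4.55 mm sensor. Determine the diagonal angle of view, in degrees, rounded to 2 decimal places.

45.73°

Sensor diagonal = √(6.17² + 4.55²) = √58.7714 ≈ 7.6663 mm.
Angle of view α = 2·arctan(d/2f) with d = 7.6663 mm and f = 9.09 mm.
d/2f = 0.42169; arctan(0.42169) ≈ 22.8645°, so α ≈ 45.7289°.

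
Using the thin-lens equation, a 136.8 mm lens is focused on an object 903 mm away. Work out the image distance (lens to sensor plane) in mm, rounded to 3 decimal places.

1/dᵢ = 1/f − 1/dₒ = 1/136.8 − 1/903 = 0.0062025 mm⁻¹.
dᵢ = 1/0.0062025 ≈ 161.2247 mm.

161.225 mm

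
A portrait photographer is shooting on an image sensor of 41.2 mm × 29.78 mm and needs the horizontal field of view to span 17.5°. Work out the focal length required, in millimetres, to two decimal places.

From α = 2·arctan(w/2f) we get f = w / (2·tan(α/2)).
With w = 41.2 mm and α/2 = 8.75°, tan(α/2) ≈ 0.15391, so f ≈ 41.2 / 0.30783 ≈ 133.8403 mm.

133.84 mm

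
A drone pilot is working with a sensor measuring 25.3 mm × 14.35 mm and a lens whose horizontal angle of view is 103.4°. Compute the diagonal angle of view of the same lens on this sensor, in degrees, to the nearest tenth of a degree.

From the horizontal AOV: f = 25.3 / (2·tan(51.7°)) = 25.3 / 2.53244 ≈ 9.9904 mm.
Sensor diagonal = √(25.3² + 14.35²) = √846.0125 ≈ 29.0863 mm.
Diagonal AOV = 2·arctan(29.0863 / (2 × 9.9904)) = 2·arctan(1.45572) ≈ 111.0260°.

111.0°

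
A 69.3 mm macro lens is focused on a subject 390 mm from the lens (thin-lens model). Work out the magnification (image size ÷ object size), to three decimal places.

Thin lens: 1/f = 1/dₒ + 1/dᵢ → 1/dᵢ = 1/69.3 − 1/390 = 0.0118659 mm⁻¹, so dᵢ ≈ 84.2750 mm.
Magnification m = dᵢ/dₒ = 84.2750/390 ≈ 0.21609.

0.216×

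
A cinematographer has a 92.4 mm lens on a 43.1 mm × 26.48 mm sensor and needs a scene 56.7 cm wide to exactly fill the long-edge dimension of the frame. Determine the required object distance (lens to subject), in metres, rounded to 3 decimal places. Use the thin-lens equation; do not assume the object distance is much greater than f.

1.308 m

W: 56.7 cm = 567 mm.
Magnification m = w/W = dᵢ/dₒ; combined with 1/f = 1/dₒ + 1/dᵢ this gives dₒ = f·(1 + W/w).
dₒ = 92.4 mm × (1 + 567/43.1) = 92.4 × 14.1555 ≈ 1307.964 mm = 1.30796 m.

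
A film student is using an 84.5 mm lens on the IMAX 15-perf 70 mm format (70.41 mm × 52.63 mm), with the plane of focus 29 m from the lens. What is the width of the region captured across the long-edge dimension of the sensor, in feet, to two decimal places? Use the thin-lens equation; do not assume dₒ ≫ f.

dₒ: 29 m = 29000 mm.
Similar triangles through the lens centre give W/dₒ = w/dᵢ; with 1/f = 1/dₒ + 1/dᵢ this gives W = w·(dₒ − f)/f.
W = 70.41 mm × (29000 − 84.5) / 84.5 = 70.41 × 342.1953 ≈ 24093.969 mm = 24093.969/304.8 ft = 79.0485 ft.

79.05 ft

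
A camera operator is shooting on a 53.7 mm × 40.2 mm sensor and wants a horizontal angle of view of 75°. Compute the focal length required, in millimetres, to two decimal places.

34.99 mm

From α = 2·arctan(w/2f) we get f = w / (2·tan(α/2)).
With w = 53.7 mm and α/2 = 37.5°, tan(α/2) ≈ 0.76733, so f ≈ 53.7 / 1.53465 ≈ 34.9916 mm.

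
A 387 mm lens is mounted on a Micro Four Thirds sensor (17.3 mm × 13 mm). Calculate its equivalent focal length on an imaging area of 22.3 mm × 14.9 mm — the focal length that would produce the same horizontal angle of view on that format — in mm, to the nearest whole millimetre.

499 mm

Equal angle of view means equal width/f ratio, so f₂ = f₁ · (width₂/width₁) = 387 × 22.3/17.3.
f₂ = 387 × 1.28902 ≈ 498.850 mm.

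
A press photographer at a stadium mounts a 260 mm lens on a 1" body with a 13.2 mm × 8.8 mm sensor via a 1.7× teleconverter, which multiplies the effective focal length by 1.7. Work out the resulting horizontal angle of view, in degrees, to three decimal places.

Effective focal length f = 260 × 1.7 = 442 mm.
α = 2·arctan(13.2 / (2 × 442)) = 2·arctan(0.01493) ≈ 1.7110°.

1.711°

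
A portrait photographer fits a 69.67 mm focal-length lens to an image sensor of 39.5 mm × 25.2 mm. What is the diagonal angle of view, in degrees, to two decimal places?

37.17°

Sensor diagonal = √(39.5² + 25.2²) = √2195.2900 ≈ 46.8539 mm.
Angle of view α = 2·arctan(d/2f) with d = 46.8539 mm and f = 69.67 mm.
d/2f = 0.33626; arctan(0.33626) ≈ 18.5855°, so α ≈ 37.1711°.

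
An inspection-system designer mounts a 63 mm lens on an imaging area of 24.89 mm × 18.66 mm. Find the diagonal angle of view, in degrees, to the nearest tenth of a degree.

27.7°

Sensor diagonal = √(24.89² + 18.66²) = √967.7077 ≈ 31.1080 mm.
Angle of view α = 2·arctan(d/2f) with d = 31.1080 mm and f = 63 mm.
d/2f = 0.24689; arctan(0.24689) ≈ 13.8684°, so α ≈ 27.7367°.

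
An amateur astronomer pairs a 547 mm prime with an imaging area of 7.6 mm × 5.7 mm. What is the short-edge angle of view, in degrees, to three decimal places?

0.597°

Angle of view α = 2·arctan(h/2f) with h = 5.7 mm and f = 547 mm.
h/2f = 0.00521; arctan(0.00521) ≈ 0.2985°, so α ≈ 0.5970°.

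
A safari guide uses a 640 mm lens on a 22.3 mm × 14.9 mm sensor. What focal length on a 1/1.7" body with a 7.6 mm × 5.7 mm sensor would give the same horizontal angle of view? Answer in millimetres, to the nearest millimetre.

Equal angle of view means equal width/f ratio, so f₂ = f₁ · (width₂/width₁) = 640 × 7.6/22.3.
f₂ = 640 × 0.34081 ≈ 218.117 mm.

218 mm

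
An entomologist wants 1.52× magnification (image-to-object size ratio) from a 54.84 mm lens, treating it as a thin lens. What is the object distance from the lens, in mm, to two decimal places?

90.92 mm

With m = dᵢ/dₒ and 1/f = 1/dₒ + 1/dᵢ, substituting dᵢ = m·dₒ gives 1/f = (1 + 1/m)/dₒ, hence dₒ = f·(1 + 1/m).
dₒ = 54.84 × (1 + 1/1.52) = 54.84 × 1.65789 ≈ 90.919 mm.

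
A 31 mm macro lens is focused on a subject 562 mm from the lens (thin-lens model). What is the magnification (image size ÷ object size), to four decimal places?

0.0584×

Thin lens: 1/f = 1/dₒ + 1/dᵢ → 1/dᵢ = 1/31 − 1/562 = 0.0304787 mm⁻¹, so dᵢ ≈ 32.8098 mm.
Magnification m = dᵢ/dₒ = 32.8098/562 ≈ 0.05838.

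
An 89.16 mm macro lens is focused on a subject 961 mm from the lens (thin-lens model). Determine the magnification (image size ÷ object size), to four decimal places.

0.1023×

Thin lens: 1/f = 1/dₒ + 1/dᵢ → 1/dᵢ = 1/89.16 − 1/961 = 0.0101752 mm⁻¹, so dᵢ ≈ 98.2781 mm.
Magnification m = dᵢ/dₒ = 98.2781/961 ≈ 0.10227.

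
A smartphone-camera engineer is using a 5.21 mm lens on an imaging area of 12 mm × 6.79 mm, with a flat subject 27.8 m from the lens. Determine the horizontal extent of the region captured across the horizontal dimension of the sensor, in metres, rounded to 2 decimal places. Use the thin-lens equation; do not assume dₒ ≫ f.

64.02 m

dₒ: 27.8 m = 27800 mm.
Similar triangles through the lens centre give W/dₒ = w/dᵢ; with 1/f = 1/dₒ + 1/dᵢ this gives W = w·(dₒ − f)/f.
W = 12 mm × (27800 − 5.21) / 5.21 = 12 × 5334.8925 ≈ 64018.710 mm = 64.0187 m.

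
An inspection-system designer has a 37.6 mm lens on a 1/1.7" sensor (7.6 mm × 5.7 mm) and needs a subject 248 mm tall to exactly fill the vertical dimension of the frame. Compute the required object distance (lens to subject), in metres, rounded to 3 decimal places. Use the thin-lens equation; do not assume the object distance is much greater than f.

Magnification m = h/W = dᵢ/dₒ; combined with 1/f = 1/dₒ + 1/dᵢ this gives dₒ = f·(1 + W/h).
dₒ = 37.6 mm × (1 + 248/5.7) = 37.6 × 44.5088 ≈ 1673.530 mm = 1.67353 m.

1.674 m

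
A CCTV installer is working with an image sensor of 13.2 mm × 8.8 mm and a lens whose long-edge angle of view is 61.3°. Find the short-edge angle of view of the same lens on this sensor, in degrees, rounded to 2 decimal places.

43.11°

From the long-edge AOV: f = 13.2 / (2·tan(30.65°)) = 13.2 / 1.18515 ≈ 11.1378 mm.
Short-edge AOV = 2·arctan(8.8 / (2 × 11.1378)) = 2·arctan(0.39505) ≈ 43.1131°.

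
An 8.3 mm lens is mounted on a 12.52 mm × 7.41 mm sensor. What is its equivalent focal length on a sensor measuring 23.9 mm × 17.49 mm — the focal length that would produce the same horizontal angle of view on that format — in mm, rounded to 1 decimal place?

15.8 mm

Equal angle of view means equal width/f ratio, so f₂ = f₁ · (width₂/width₁) = 8.3 × 23.9/12.52.
f₂ = 8.3 × 1.90895 ≈ 15.844 mm.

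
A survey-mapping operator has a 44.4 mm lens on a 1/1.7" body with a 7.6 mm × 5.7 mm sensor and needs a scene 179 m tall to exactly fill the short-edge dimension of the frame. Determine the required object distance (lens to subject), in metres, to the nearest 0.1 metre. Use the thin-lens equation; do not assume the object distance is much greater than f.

W: 179 m = 179000 mm.
Magnification m = h/W = dᵢ/dₒ; combined with 1/f = 1/dₒ + 1/dᵢ this gives dₒ = f·(1 + W/h).
dₒ = 44.4 mm × (1 + 179000/5.7) = 44.4 × 31404.5088 ≈ 1394360.189 mm = 1394.36 m.

1394.4 m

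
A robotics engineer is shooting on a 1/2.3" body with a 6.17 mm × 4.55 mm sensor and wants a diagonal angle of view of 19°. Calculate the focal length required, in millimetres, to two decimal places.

Sensor diagonal = √(6.17² + 4.55²) = √58.7714 ≈ 7.6663 mm.
From α = 2·arctan(d/2f) we get f = d / (2·tan(α/2)).
With d = 7.6663 mm and α/2 = 9.5°, tan(α/2) ≈ 0.16734, so f ≈ 7.6663 / 0.33469 ≈ 22.9059 mm.

22.91 mm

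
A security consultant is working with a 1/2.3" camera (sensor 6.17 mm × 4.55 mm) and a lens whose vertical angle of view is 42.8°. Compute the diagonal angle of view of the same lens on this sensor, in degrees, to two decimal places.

66.87°

From the vertical AOV: f = 4.55 / (2·tan(21.4°)) = 4.55 / 0.78379 ≈ 5.8051 mm.
Sensor diagonal = √(6.17² + 4.55²) = √58.7714 ≈ 7.6663 mm.
Diagonal AOV = 2·arctan(7.6663 / (2 × 5.8051)) = 2·arctan(0.66030) ≈ 66.8737°.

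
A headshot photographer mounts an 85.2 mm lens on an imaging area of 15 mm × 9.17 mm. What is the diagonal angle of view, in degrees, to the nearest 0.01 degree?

11.78°

Sensor diagonal = √(15² + 9.17²) = √309.0889 ≈ 17.5809 mm.
Angle of view α = 2·arctan(d/2f) with d = 17.5809 mm and f = 85.2 mm.
d/2f = 0.10317; arctan(0.10317) ≈ 5.8906°, so α ≈ 11.7812°.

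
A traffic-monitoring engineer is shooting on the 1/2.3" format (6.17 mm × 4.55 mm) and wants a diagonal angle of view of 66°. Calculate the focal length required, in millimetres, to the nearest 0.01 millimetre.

5.90 mm

Sensor diagonal = √(6.17² + 4.55²) = √58.7714 ≈ 7.6663 mm.
From α = 2·arctan(d/2f) we get f = d / (2·tan(α/2)).
With d = 7.6663 mm and α/2 = 33°, tan(α/2) ≈ 0.64941, so f ≈ 7.6663 / 1.29882 ≈ 5.9025 mm.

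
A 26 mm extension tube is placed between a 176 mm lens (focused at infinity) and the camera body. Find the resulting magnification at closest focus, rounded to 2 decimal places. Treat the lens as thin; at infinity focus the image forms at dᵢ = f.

The tube moves the image plane from f to f + e, so dᵢ = 176 + 26 = 202 mm. Focus is achieved when 1/f = 1/dₒ + 1/dᵢ, giving dₒ = 1/(1/f − 1/(f+e)).
Magnification m = dᵢ/dₒ = (f+e)·(1/f − 1/(f+e)) = e/f = 26/176 ≈ 0.1477.

0.15×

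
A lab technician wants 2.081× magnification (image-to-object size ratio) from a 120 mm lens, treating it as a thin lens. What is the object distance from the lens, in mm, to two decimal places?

With m = dᵢ/dₒ and 1/f = 1/dₒ + 1/dᵢ, substituting dᵢ = m·dₒ gives 1/f = (1 + 1/m)/dₒ, hence dₒ = f·(1 + 1/m).
dₒ = 120 × (1 + 1/2.081) = 120 × 1.48054 ≈ 177.665 mm.

177.66 mm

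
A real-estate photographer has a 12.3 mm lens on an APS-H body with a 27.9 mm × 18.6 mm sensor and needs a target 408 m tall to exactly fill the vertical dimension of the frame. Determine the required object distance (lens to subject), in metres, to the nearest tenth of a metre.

269.8 m

W: 408 m = 408000 mm.
Magnification m = h/W = dᵢ/dₒ; combined with 1/f = 1/dₒ + 1/dᵢ this gives dₒ = f·(1 + W/h).
dₒ = 12.3 mm × (1 + 408000/18.6) = 12.3 × 21936.4839 ≈ 269818.752 mm = 269.819 m.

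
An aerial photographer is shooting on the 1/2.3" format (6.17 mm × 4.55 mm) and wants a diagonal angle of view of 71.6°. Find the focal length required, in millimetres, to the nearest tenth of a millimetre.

5.3 mm

Sensor diagonal = √(6.17² + 4.55²) = √58.7714 ≈ 7.6663 mm.
From α = 2·arctan(d/2f) we get f = d / (2·tan(α/2)).
With d = 7.6663 mm and α/2 = 35.8°, tan(α/2) ≈ 0.72122, so f ≈ 7.6663 / 1.44245 ≈ 5.3148 mm.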